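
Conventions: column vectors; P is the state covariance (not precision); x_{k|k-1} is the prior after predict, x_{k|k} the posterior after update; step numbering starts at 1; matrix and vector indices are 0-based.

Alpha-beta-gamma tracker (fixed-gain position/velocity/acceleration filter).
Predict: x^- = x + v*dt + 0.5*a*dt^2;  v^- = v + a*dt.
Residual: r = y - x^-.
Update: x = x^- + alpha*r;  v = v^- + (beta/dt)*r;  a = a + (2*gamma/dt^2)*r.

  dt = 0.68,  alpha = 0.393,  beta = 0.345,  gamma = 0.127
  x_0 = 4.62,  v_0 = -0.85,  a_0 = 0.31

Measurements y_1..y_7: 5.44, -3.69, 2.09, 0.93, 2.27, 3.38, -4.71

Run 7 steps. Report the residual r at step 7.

step 1: x_pred=4.1137  r=1.3263  x^+=4.6349  v^+=0.0337  a^+=1.0386
step 2: x_pred=4.8980  r=-8.5880  x^+=1.5229  v^+=-3.6172  a^+=-3.6789
step 3: x_pred=-1.7874  r=3.8774  x^+=-0.2636  v^+=-4.1516  a^+=-1.5490
step 4: x_pred=-3.4448  r=4.3748  x^+=-1.7255  v^+=-2.9854  a^+=0.8541
step 5: x_pred=-3.5581  r=5.8281  x^+=-1.2677  v^+=0.5523  a^+=4.0555
step 6: x_pred=0.0455  r=3.3345  x^+=1.3560  v^+=5.0018  a^+=5.8872
step 7: x_pred=6.1183  r=-10.8283  x^+=1.8628  v^+=3.5113  a^+=-0.0609

resid = -10.8283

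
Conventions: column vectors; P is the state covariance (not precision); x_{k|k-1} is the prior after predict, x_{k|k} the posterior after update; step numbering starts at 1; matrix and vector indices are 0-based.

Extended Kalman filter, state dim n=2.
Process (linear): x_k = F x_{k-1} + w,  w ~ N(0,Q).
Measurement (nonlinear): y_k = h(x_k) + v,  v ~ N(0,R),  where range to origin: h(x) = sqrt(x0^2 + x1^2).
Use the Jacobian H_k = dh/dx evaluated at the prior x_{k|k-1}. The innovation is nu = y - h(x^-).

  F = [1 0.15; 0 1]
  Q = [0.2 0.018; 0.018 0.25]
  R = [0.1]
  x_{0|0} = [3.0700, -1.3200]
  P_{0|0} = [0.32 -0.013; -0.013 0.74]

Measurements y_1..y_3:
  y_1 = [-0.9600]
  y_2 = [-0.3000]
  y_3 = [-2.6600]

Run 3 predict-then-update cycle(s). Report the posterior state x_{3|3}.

step 1: x^-=[2.8720, -1.3200]  P^-=[0.5328 0.1160; 0.1160 0.9900]  H_jac=[0.9086 -0.4176]  S=[0.6245]  K=[0.6976; -0.4933]  nu=[-4.1208]  x^+=[-0.0027, 0.7127]  P^+=[0.2289 0.3309; 0.3309 0.8381]
step 2: x^-=[0.1042, 0.7127]  P^-=[0.5470 0.4746; 0.4746 1.0881]  H_jac=[0.1447 0.9895]  S=[1.3126]  K=[0.4181; 0.8725]  nu=[-1.0203]  x^+=[-0.3223, -0.1775]  P^+=[0.3176 -0.0042; -0.0042 0.0888]
step 3: x^-=[-0.3490, -0.1775]  P^-=[0.5183 0.0271; 0.0271 0.3388]  H_jac=[-0.8913 -0.4534]  S=[0.6033]  K=[-0.7861; -0.2947]  nu=[-3.0515]  x^+=[2.0498, 0.7217]  P^+=[0.1455 -0.1126; -0.1126 0.2864]

x_post = [2.0498, 0.7217]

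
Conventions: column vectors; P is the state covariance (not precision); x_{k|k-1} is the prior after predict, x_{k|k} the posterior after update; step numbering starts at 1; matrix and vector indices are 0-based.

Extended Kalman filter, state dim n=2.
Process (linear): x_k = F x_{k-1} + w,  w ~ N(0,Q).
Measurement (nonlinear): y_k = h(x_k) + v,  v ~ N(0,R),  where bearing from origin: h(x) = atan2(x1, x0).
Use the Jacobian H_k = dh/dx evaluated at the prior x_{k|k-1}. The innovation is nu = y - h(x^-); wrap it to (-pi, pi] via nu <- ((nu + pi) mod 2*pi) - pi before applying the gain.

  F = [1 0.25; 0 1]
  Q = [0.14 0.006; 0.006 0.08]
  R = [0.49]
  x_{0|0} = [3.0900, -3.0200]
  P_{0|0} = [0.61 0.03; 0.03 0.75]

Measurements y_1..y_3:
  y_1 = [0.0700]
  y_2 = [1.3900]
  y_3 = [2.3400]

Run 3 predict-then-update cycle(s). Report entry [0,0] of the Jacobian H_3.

step 1: x^-=[2.3350, -3.0200]  P^-=[0.8119 0.2235; 0.2235 0.8300]  H_jac=[0.2072 0.1602]  S=[0.5610]  K=[0.3637; 0.3196]  nu=[0.9826]  x^+=[2.6924, -2.7059]  P^+=[0.7377 0.1583; 0.1583 0.7727]
step 2: x^-=[2.0159, -2.7059]  P^-=[1.0051 0.3575; 0.3575 0.8527]  H_jac=[0.2377 0.1771]  S=[0.6036]  K=[0.5006; 0.3909]  nu=[2.3205]  x^+=[3.1776, -1.7989]  P^+=[0.8538 0.2394; 0.2394 0.7605]
step 3: x^-=[2.7278, -1.7989]  P^-=[1.1610 0.4355; 0.4355 0.8405]  H_jac=[0.1685 0.2555]  S=[0.6153]  K=[0.4987; 0.4682]  nu=[2.9230]  x^+=[4.1856, -0.4303]  P^+=[1.0080 0.2918; 0.2918 0.7056]

H_jac[0,0] = 0.1685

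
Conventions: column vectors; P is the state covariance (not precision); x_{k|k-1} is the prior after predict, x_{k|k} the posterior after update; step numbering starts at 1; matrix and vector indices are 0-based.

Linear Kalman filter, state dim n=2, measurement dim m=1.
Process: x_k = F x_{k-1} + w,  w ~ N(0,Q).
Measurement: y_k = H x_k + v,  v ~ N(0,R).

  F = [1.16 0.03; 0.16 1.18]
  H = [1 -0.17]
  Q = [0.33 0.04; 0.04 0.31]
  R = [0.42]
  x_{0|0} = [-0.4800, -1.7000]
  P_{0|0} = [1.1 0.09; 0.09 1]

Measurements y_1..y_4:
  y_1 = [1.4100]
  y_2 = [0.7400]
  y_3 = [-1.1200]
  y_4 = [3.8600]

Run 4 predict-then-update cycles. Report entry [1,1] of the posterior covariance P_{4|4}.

P_post[1,1] = 6.8462

step 1: x^-=[-0.6078, -2.0828]  P^-=[1.8173 0.4032; 0.4032 1.7645]  S=[2.1512]  K=[0.8129; 0.0480]  nu=[1.6637]  x^+=[0.7447, -2.0030]  P^+=[0.3957 0.3193; 0.3193 1.7596]
step 2: x^-=[0.8037, -2.2444]  P^-=[0.8863 0.6143; 0.6143 2.8907]  S=[1.1809]  K=[0.6620; 0.1040]  nu=[-0.4453]  x^+=[0.5089, -2.2907]  P^+=[0.3687 0.5330; 0.5330 2.8780]
step 3: x^-=[0.5217, -2.6216]  P^-=[0.8658 0.9424; 0.9424 4.5280]  S=[1.0962]  K=[0.6436; 0.1575]  nu=[-2.0873]  x^+=[-0.8218, -2.9503]  P^+=[0.4116 0.8313; 0.8313 4.5008]
step 4: x^-=[-1.0418, -3.6128]  P^-=[0.9458 1.4176; 1.4176 6.9013]  S=[1.0833]  K=[0.6506; 0.2255]  nu=[4.2876]  x^+=[1.7479, -2.6457]  P^+=[0.4872 1.2586; 1.2586 6.8462]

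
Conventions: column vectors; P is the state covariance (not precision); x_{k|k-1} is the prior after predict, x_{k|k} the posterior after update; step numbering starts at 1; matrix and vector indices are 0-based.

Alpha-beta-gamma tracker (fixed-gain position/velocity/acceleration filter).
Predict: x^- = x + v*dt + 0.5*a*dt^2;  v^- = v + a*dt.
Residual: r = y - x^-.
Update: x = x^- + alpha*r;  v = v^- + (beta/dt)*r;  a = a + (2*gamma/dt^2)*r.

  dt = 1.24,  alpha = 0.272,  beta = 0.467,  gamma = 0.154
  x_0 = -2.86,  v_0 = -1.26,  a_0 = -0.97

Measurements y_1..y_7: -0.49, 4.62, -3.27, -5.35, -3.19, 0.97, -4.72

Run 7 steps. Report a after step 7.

step 1: x_pred=-5.1681  r=4.6781  x^+=-3.8957  v^+=-0.7010  a^+=-0.0329
step 2: x_pred=-4.7902  r=9.4102  x^+=-2.2306  v^+=2.8022  a^+=1.8521
step 3: x_pred=2.6680  r=-5.9380  x^+=1.0529  v^+=2.8624  a^+=0.6626
step 4: x_pred=5.1117  r=-10.4617  x^+=2.2661  v^+=-0.2559  a^+=-1.4330
step 5: x_pred=0.8471  r=-4.0371  x^+=-0.2510  v^+=-3.5533  a^+=-2.2417
step 6: x_pred=-6.3805  r=7.3505  x^+=-4.3812  v^+=-3.5647  a^+=-0.7693
step 7: x_pred=-9.3928  r=4.6728  x^+=-8.1218  v^+=-2.7588  a^+=0.1667

a_post = 0.1667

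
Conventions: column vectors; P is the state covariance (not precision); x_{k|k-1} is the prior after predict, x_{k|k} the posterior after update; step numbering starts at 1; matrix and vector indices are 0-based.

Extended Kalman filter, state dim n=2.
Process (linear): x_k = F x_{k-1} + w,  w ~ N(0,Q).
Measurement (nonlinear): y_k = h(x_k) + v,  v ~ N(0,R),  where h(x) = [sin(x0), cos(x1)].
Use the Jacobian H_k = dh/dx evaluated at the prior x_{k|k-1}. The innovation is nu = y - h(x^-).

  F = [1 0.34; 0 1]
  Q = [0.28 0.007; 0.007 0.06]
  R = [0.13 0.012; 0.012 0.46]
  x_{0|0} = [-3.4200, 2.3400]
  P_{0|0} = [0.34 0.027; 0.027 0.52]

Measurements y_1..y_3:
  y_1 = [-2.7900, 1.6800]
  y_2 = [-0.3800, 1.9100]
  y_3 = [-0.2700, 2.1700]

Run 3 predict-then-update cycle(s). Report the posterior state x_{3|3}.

step 1: x^-=[-2.6244, 2.3400]  P^-=[0.6985 0.2108; 0.2108 0.5800]  H_jac=[-0.8692 0.0000; 0.0000 -0.7185]  S=[0.6577 0.1436; 0.1436 0.7594]  K=[-0.9174 -0.0259; -0.1656 -0.5174]  nu=[-2.2956, 2.3756]  x^+=[-0.5800, 1.4909]  P^+=[0.1376 0.0319; 0.0319 0.3340]
step 2: x^-=[-0.0730, 1.4909]  P^-=[0.4779 0.1525; 0.1525 0.3940]  H_jac=[0.9973 0.0000; 0.0000 -0.9968]  S=[0.6053 -0.1396; -0.1396 0.8515]  K=[0.7755 -0.0514; 0.1505 -0.4366]  nu=[-0.3070, 1.8302]  x^+=[-0.4052, 0.6457]  P^+=[0.1005 0.0144; 0.0144 0.1997]
step 3: x^-=[-0.1856, 0.6457]  P^-=[0.4133 0.0893; 0.0893 0.2597]  H_jac=[0.9828 0.0000; 0.0000 -0.6017]  S=[0.5292 -0.0408; -0.0408 0.5540]  K=[0.7644 -0.0407; 0.1448 -0.2714]  nu=[-0.0854, 1.3713]  x^+=[-0.3067, 0.2612]  P^+=[0.1006 0.0158; 0.0158 0.2046]

x_post = [-0.3067, 0.2612]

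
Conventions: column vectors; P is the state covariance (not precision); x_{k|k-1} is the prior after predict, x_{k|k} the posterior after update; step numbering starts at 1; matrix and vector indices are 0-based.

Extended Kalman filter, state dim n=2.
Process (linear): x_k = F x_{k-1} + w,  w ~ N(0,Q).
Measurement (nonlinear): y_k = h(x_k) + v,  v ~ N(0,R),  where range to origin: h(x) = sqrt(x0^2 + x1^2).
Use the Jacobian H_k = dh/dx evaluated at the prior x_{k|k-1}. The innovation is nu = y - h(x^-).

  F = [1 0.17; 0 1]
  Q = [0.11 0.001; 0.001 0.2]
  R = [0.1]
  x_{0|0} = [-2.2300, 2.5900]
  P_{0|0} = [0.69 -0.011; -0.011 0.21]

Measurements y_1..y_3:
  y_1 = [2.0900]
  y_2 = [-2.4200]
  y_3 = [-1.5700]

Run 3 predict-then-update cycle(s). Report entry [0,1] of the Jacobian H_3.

step 1: x^-=[-1.7897, 2.5900]  P^-=[0.8023 0.0257; 0.0257 0.4100]  H_jac=[-0.5685 0.8227]  S=[0.6128]  K=[-0.7099; 0.5266]  nu=[-1.0582]  x^+=[-1.0385, 2.0327]  P^+=[0.4936 0.2548; 0.2548 0.2401]
step 2: x^-=[-0.6930, 2.0327]  P^-=[0.6971 0.2966; 0.2966 0.4401]  H_jac=[-0.3227 0.9465]  S=[0.3857]  K=[0.1446; 0.8319]  nu=[-4.5676]  x^+=[-1.3535, -1.7669]  P^+=[0.6891 0.2502; 0.2502 0.1732]
step 3: x^-=[-1.6539, -1.7669]  P^-=[0.8891 0.2806; 0.2806 0.3732]  H_jac=[-0.6834 -0.7301]  S=[0.9941]  K=[-0.8173; -0.4670]  nu=[-3.9902]  x^+=[1.6072, 0.0963]  P^+=[0.2251 -0.0988; -0.0988 0.1564]

H_jac[0,1] = -0.7301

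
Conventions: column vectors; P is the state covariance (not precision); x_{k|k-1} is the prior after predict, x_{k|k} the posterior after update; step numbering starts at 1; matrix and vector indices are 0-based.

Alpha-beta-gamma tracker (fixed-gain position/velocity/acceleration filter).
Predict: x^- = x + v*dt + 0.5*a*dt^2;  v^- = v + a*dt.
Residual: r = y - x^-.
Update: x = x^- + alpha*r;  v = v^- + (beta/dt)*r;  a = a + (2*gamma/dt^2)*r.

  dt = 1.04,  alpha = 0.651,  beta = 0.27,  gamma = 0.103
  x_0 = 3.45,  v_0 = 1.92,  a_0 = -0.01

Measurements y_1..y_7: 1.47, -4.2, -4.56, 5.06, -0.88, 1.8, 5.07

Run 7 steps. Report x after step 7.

x_post = 4.0456

step 1: x_pred=5.4414  r=-3.9714  x^+=2.8560  v^+=0.8786  a^+=-0.7664
step 2: x_pred=3.3553  r=-7.5553  x^+=-1.5632  v^+=-1.8799  a^+=-2.2054
step 3: x_pred=-4.7110  r=0.1510  x^+=-4.6127  v^+=-4.1343  a^+=-2.1766
step 4: x_pred=-10.0895  r=15.1495  x^+=-0.2272  v^+=-2.4649  a^+=0.7088
step 5: x_pred=-2.4074  r=1.5274  x^+=-1.4131  v^+=-1.3313  a^+=0.9997
step 6: x_pred=-2.2570  r=4.0570  x^+=0.3841  v^+=0.7616  a^+=1.7723
step 7: x_pred=2.1347  r=2.9353  x^+=4.0456  v^+=3.3669  a^+=2.3314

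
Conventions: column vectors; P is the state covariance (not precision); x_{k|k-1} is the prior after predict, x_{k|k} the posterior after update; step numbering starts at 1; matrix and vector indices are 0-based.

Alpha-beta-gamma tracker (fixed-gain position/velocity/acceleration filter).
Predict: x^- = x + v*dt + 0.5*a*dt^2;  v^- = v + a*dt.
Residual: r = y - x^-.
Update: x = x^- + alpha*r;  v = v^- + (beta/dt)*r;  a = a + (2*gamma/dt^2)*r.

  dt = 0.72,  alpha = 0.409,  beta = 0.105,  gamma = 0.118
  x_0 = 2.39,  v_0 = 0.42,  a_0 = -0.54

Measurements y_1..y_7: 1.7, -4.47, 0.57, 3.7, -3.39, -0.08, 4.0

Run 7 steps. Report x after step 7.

x_post = 0.0631

step 1: x_pred=2.5524  r=-0.8524  x^+=2.2038  v^+=-0.0931  a^+=-0.9281
step 2: x_pred=1.8962  r=-6.3662  x^+=-0.7076  v^+=-1.6897  a^+=-3.8263
step 3: x_pred=-2.9159  r=3.4859  x^+=-1.4902  v^+=-3.9363  a^+=-2.2393
step 4: x_pred=-4.9047  r=8.6047  x^+=-1.3854  v^+=-4.2937  a^+=1.6780
step 5: x_pred=-4.0419  r=0.6519  x^+=-3.7753  v^+=-2.9905  a^+=1.9748
step 6: x_pred=-5.4166  r=5.3366  x^+=-3.2339  v^+=-0.7904  a^+=4.4042
step 7: x_pred=-2.6614  r=6.6614  x^+=0.0631  v^+=3.3521  a^+=7.4368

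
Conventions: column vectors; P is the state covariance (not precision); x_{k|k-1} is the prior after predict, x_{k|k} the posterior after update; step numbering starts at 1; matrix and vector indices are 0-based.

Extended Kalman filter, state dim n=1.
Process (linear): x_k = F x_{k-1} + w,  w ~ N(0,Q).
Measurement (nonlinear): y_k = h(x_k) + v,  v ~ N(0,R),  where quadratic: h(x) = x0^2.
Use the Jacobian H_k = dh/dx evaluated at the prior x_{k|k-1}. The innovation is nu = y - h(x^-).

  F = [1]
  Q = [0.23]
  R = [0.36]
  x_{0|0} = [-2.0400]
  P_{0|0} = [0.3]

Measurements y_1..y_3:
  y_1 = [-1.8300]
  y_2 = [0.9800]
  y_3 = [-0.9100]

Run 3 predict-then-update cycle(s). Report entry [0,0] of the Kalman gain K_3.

K[0,0] = -0.4281

step 1: x^-=[-2.0400]  P^-=[0.5300]  H_jac=[-4.0800]  S=[9.1826]  K=[-0.2355]  nu=[-5.9916]  x^+=[-0.6290]  P^+=[0.0208]
step 2: x^-=[-0.6290]  P^-=[0.2508]  H_jac=[-1.2581]  S=[0.7569]  K=[-0.4168]  nu=[0.5843]  x^+=[-0.8726]  P^+=[0.1193]
step 3: x^-=[-0.8726]  P^-=[0.3493]  H_jac=[-1.7452]  S=[1.4238]  K=[-0.4281]  nu=[-1.6714]  x^+=[-0.1570]  P^+=[0.0883]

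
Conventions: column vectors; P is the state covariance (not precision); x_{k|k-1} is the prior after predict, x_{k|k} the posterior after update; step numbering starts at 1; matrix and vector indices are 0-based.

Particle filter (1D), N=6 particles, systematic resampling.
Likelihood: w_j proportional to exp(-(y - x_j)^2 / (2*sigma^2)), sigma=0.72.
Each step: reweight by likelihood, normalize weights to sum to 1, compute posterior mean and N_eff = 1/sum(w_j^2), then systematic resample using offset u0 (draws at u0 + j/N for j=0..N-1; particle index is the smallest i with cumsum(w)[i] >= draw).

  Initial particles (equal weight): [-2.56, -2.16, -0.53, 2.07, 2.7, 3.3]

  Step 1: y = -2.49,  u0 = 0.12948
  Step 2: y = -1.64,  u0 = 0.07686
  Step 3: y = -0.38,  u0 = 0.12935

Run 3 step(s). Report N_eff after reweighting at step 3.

N_eff = 4.8021

step 1: w=[0.5183, 0.4689, 0.0128, 0.0000, 0.0000, 0.0000]  mean=-2.3465  Neff=2.0464  idx=[0, 0, 0, 1, 1, 1]
step 2: w=[0.1215, 0.1215, 0.1215, 0.2118, 0.2118, 0.2118]  mean=-2.3058  Neff=5.5899  idx=[0, 2, 3, 4, 4, 5]
step 3: w=[0.0489, 0.0489, 0.2255, 0.2255, 0.2255, 0.2255]  mean=-2.1992  Neff=4.8021  idx=[2, 2, 3, 4, 5, 5]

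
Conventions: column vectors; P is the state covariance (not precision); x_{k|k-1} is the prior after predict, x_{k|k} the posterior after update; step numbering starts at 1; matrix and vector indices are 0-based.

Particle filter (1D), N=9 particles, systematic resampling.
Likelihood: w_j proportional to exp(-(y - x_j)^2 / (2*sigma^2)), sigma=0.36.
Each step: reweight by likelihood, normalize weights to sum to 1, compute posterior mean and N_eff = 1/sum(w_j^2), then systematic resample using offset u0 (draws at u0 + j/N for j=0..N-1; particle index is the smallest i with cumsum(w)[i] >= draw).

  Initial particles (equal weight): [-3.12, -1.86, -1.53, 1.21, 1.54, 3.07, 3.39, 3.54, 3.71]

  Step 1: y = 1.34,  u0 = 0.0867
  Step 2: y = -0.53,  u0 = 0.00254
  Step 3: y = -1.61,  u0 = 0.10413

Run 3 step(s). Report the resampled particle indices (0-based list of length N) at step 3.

step 1: w=[0.0000, 0.0000, 0.0000, 0.5223, 0.4777, 0.0000, 0.0000, 0.0000, 0.0000]  mean=1.3677  Neff=1.9961  idx=[3, 3, 3, 3, 4, 4, 4, 4, 4]
step 2: w=[0.2476, 0.2476, 0.2476, 0.2476, 0.0019, 0.0019, 0.0019, 0.0019, 0.0019]  mean=1.2132  Neff=4.0783  idx=[0, 0, 0, 1, 1, 2, 2, 3, 3]
step 3: w=[0.1111, 0.1111, 0.1111, 0.1111, 0.1111, 0.1111, 0.1111, 0.1111, 0.1111]  mean=1.2100  Neff=9.0000  idx=[0, 1, 2, 3, 4, 5, 6, 7, 8]

resampled_idx = [0, 1, 2, 3, 4, 5, 6, 7, 8]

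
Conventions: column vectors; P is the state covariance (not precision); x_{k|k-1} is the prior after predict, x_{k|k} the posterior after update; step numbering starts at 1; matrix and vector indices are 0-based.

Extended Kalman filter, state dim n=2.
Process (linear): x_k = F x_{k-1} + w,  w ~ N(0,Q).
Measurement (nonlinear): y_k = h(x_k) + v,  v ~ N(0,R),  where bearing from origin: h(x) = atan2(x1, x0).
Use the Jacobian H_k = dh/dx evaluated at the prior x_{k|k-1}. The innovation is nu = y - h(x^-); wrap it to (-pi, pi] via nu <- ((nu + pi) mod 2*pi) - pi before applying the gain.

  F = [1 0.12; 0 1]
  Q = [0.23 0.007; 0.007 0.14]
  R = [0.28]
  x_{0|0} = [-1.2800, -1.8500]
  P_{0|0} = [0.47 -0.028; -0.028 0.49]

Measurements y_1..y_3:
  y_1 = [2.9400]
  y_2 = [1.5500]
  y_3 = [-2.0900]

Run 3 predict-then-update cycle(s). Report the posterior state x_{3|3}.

x_post = [-3.1289, -0.9503]

step 1: x^-=[-1.5020, -1.8500]  P^-=[0.7003 0.0378; 0.0378 0.6300]  H_jac=[0.3258 -0.2645]  S=[0.3919]  K=[0.5567; -0.3938]  nu=[-1.0904]  x^+=[-2.1090, -1.4206]  P^+=[0.5789 0.1237; 0.1237 0.5692]
step 2: x^-=[-2.2795, -1.4206]  P^-=[0.8468 0.1990; 0.1990 0.7092]  H_jac=[0.1969 -0.3160]  S=[0.3589]  K=[0.2894; -0.5152]  nu=[-2.1489]  x^+=[-2.9014, -0.3134]  P^+=[0.8167 0.2525; 0.2525 0.6140]
step 3: x^-=[-2.9390, -0.3134]  P^-=[1.1162 0.3332; 0.3332 0.7540]  H_jac=[0.0359 -0.3364]  S=[0.3587]  K=[-0.2009; -0.6738]  nu=[0.9454]  x^+=[-3.1289, -0.9503]  P^+=[1.1017 0.2847; 0.2847 0.5911]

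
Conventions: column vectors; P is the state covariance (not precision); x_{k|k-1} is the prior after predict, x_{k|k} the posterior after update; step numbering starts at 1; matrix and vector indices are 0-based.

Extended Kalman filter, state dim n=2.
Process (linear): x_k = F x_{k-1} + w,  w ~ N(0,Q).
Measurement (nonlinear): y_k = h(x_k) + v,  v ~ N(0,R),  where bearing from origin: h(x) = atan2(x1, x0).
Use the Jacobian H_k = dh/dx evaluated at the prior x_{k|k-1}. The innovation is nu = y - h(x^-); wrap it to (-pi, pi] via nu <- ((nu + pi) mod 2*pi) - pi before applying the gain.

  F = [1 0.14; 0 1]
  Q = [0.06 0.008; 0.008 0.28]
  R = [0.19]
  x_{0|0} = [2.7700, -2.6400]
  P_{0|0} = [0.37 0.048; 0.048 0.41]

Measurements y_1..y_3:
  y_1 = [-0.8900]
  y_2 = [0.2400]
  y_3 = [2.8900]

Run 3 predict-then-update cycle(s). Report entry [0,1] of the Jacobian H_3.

step 1: x^-=[2.4004, -2.6400]  P^-=[0.4515 0.1134; 0.1134 0.6900]  H_jac=[0.2074 0.1885]  S=[0.2428]  K=[0.4736; 0.6326]  nu=[-0.0571]  x^+=[2.3734, -2.6761]  P^+=[0.3970 0.0406; 0.0406 0.5928]
step 2: x^-=[1.9987, -2.6761]  P^-=[0.4800 0.1316; 0.1316 0.8728]  H_jac=[0.2399 0.1792]  S=[0.2569]  K=[0.5399; 0.7315]  nu=[1.1693]  x^+=[2.6300, -1.8208]  P^+=[0.4051 0.0302; 0.0302 0.7353]
step 3: x^-=[2.3751, -1.8208]  P^-=[0.4880 0.1411; 0.1411 1.0153]  H_jac=[0.2033 0.2652]  S=[0.2968]  K=[0.4604; 1.0039]  nu=[-2.7391]  x^+=[1.1141, -4.5706]  P^+=[0.4251 0.0040; 0.0040 0.7162]

H_jac[0,1] = 0.2652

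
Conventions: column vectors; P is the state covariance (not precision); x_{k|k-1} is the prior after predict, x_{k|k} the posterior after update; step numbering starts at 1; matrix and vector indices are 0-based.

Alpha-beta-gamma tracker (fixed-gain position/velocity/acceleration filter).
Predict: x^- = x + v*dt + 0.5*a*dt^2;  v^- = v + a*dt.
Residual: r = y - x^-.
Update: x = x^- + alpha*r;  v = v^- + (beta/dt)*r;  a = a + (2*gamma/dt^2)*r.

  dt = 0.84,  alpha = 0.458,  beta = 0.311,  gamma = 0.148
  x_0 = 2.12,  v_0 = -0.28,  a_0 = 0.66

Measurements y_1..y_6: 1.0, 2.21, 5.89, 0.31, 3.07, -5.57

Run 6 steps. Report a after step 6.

a_post = -5.1250

step 1: x_pred=2.1176  r=-1.1176  x^+=1.6058  v^+=-0.1394  a^+=0.1911
step 2: x_pred=1.5561  r=0.6539  x^+=1.8556  v^+=0.2633  a^+=0.4655
step 3: x_pred=2.2409  r=3.6491  x^+=3.9122  v^+=2.0053  a^+=1.9962
step 4: x_pred=6.3009  r=-5.9909  x^+=3.5571  v^+=1.4640  a^+=-0.5170
step 5: x_pred=4.6045  r=-1.5345  x^+=3.9017  v^+=0.4617  a^+=-1.1607
step 6: x_pred=3.8800  r=-9.4500  x^+=-0.4481  v^+=-4.0120  a^+=-5.1250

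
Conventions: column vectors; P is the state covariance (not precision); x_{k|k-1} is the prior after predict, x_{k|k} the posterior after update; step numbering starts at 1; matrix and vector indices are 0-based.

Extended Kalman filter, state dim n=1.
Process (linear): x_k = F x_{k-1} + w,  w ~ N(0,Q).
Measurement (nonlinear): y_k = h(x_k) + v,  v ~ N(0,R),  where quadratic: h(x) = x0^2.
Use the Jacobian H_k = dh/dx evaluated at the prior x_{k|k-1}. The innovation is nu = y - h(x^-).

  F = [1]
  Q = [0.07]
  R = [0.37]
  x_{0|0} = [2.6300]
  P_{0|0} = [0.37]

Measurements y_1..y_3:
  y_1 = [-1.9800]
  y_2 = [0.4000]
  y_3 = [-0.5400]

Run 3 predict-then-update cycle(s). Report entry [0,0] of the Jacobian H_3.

step 1: x^-=[2.6300]  P^-=[0.4400]  H_jac=[5.2600]  S=[12.5437]  K=[0.1845]  nu=[-8.8969]  x^+=[0.9885]  P^+=[0.0130]
step 2: x^-=[0.9885]  P^-=[0.0830]  H_jac=[1.9769]  S=[0.6943]  K=[0.2363]  nu=[-0.5771]  x^+=[0.8521]  P^+=[0.0442]
step 3: x^-=[0.8521]  P^-=[0.1142]  H_jac=[1.7042]  S=[0.7017]  K=[0.2774]  nu=[-1.2661]  x^+=[0.5009]  P^+=[0.0602]

H_jac[0,0] = 1.7042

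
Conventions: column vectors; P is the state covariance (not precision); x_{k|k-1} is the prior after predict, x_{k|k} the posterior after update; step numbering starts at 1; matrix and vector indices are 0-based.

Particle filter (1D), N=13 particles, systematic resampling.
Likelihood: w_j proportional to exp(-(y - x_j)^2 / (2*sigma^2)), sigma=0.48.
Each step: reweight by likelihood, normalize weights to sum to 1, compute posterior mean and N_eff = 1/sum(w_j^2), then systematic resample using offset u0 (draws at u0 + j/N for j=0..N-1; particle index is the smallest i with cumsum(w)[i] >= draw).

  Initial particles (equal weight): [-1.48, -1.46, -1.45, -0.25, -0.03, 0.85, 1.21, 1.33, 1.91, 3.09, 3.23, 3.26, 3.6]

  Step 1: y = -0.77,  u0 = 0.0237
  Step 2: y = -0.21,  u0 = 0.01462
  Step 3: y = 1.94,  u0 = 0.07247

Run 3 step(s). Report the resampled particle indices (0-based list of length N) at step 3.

step 1: w=[0.1743, 0.1852, 0.1908, 0.2894, 0.1586, 0.0017, 0.0001, 0.0000, 0.0000, 0.0000, 0.0000, 0.0000, 0.0000]  mean=-0.8803  Neff=4.7638  idx=[0, 0, 1, 1, 1, 2, 2, 3, 3, 3, 3, 4, 4]
step 2: w=[0.0050, 0.0050, 0.0055, 0.0055, 0.0055, 0.0058, 0.0058, 0.1638, 0.1638, 0.1638, 0.1638, 0.1532, 0.1532]  mean=-0.2289  Neff=6.4713  idx=[2, 7, 7, 8, 8, 9, 9, 10, 10, 11, 11, 12, 12]
step 3: w=[0.0000, 0.0269, 0.0269, 0.0269, 0.0269, 0.0269, 0.0269, 0.0269, 0.0269, 0.1962, 0.1962, 0.1962, 0.1962]  mean=-0.0774  Neff=6.2611  idx=[3, 6, 9, 9, 9, 10, 10, 11, 11, 11, 12, 12, 12]

resampled_idx = [3, 6, 9, 9, 9, 10, 10, 11, 11, 11, 12, 12, 12]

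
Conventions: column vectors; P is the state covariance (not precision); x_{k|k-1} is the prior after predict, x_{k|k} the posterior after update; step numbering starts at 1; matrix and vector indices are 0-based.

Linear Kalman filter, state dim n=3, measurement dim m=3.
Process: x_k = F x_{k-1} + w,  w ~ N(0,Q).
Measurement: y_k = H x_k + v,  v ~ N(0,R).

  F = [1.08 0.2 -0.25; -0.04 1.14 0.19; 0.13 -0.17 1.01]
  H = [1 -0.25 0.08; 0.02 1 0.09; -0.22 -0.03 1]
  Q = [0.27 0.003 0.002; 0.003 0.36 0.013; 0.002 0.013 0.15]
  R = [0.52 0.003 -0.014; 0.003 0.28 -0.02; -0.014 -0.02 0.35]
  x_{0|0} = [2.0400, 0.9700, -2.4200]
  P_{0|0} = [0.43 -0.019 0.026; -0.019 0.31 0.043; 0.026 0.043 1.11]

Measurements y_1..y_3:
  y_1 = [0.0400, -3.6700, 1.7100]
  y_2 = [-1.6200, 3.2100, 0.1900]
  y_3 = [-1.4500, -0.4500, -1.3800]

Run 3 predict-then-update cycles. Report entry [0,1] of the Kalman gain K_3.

K[0,1] = 0.1276

step 1: x^-=[3.0022, 0.5644, -2.3439]  P^-=[0.8268 -0.0259 -0.1874; -0.0259 0.8236 0.2085; -0.1874 0.2085 1.2914]  S=[1.3811 -0.2080 -0.3238; -0.2080 1.1502 0.2815; -0.3238 0.2815 1.7518]  K=[0.5809 0.1119 -0.1210; -0.0505 0.7272 -0.0180; 0.0956 0.1111 0.7570]  nu=[-2.6336, -4.0835, 4.7313]  x^+=[0.4431, -2.3574, 0.5324]  P^+=[0.3098 0.0278 0.0163; 0.0278 0.2040 -0.0079; 0.0163 -0.0079 0.2647]
step 2: x^-=[-0.1260, -2.6041, 0.9961]  P^-=[0.6600 0.0630 -0.0174; 0.0630 0.6289 0.0179; -0.0174 0.0179 0.4369]  S=[1.1871 -0.0757 -0.1395; -0.0757 0.9184 0.0015; -0.1395 0.0015 0.8269]  K=[0.5368 0.1257 -0.1086; -0.0375 0.6849 -0.0255; 0.0795 0.0676 0.5457]  nu=[-2.2247, 5.7269, -0.9119]  x^+=[-0.5011, 1.4248, 0.7086]  P^+=[0.2877 0.0318 0.0162; 0.0318 0.1924 -0.0093; 0.0162 -0.0093 0.1918]
step 3: x^-=[-0.4334, 1.7789, 0.4083]  P^-=[0.6311 0.0700 -0.0027; 0.0700 0.6102 0.0053; -0.0027 0.0053 0.3622]  S=[1.1560 -0.0646 -0.1215; -0.0646 0.8971 -0.0187; -0.1215 -0.0187 0.7451]  K=[0.5269 0.1276 -0.1037; -0.0359 0.6791 -0.0270; 0.0775 0.0581 0.5008]  nu=[-0.6045, -2.2570, -1.8303]  x^+=[-0.8502, 0.3173, -0.6863]  P^+=[0.2825 0.0322 0.0169; 0.0322 0.1908 -0.0097; 0.0169 -0.0097 0.1765]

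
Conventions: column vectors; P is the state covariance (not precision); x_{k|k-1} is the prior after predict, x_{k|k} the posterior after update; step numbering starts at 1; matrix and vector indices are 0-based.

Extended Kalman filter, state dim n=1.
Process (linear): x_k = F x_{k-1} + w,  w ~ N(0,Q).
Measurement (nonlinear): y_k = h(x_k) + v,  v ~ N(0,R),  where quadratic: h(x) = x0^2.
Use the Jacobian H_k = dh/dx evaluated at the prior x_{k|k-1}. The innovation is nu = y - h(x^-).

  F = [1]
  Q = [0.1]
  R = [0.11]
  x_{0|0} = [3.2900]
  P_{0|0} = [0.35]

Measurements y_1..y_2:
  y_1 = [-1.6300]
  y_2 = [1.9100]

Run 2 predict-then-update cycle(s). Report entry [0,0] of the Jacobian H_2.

H_jac[0,0] = 2.8158

step 1: x^-=[3.2900]  P^-=[0.4500]  H_jac=[6.5800]  S=[19.5934]  K=[0.1511]  nu=[-12.4541]  x^+=[1.4079]  P^+=[0.0025]
step 2: x^-=[1.4079]  P^-=[0.1025]  H_jac=[2.8158]  S=[0.9229]  K=[0.3128]  nu=[-0.0722]  x^+=[1.3853]  P^+=[0.0122]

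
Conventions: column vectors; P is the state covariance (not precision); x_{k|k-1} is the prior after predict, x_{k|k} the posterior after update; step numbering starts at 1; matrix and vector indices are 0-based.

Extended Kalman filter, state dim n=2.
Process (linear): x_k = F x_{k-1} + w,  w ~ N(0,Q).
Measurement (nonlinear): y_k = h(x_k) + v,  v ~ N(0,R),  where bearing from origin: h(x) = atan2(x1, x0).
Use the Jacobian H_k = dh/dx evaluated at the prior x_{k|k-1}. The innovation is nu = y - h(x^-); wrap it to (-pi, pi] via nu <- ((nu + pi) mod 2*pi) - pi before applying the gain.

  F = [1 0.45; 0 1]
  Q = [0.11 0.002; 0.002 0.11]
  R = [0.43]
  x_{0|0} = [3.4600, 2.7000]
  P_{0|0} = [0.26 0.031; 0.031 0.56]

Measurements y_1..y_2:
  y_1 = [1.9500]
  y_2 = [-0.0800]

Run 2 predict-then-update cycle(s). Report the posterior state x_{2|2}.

step 1: x^-=[4.6750, 2.7000]  P^-=[0.5113 0.2850; 0.2850 0.6700]  H_jac=[-0.0926 0.1604]  S=[0.4432]  K=[-0.0037; 0.1829]  nu=[1.4263]  x^+=[4.6697, 2.9609]  P^+=[0.5113 0.2853; 0.2853 0.6552]
step 2: x^-=[6.0021, 2.9609]  P^-=[1.0107 0.5821; 0.5821 0.7652]  H_jac=[-0.0661 0.1340]  S=[0.4378]  K=[0.0256; 0.1463]  nu=[-0.5383]  x^+=[5.9883, 2.8822]  P^+=[1.0105 0.5805; 0.5805 0.7558]

x_post = [5.9883, 2.8822]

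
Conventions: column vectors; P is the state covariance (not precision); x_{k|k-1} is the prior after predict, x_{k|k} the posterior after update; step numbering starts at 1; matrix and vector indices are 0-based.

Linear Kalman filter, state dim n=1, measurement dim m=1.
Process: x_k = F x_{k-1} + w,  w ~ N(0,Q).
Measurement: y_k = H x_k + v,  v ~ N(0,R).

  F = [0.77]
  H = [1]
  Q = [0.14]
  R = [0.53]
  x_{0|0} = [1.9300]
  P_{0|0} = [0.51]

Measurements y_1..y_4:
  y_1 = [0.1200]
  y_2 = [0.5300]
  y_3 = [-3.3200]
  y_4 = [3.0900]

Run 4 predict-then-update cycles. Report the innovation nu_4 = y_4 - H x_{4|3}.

step 1: x^-=[1.4861]  P^-=[0.4424]  S=[0.9724]  K=[0.4549]  nu=[-1.3661]  x^+=[0.8646]  P^+=[0.2411]
step 2: x^-=[0.6657]  P^-=[0.2830]  S=[0.8130]  K=[0.3481]  nu=[-0.1357]  x^+=[0.6185]  P^+=[0.1845]
step 3: x^-=[0.4762]  P^-=[0.2494]  S=[0.7794]  K=[0.3200]  nu=[-3.7962]  x^+=[-0.7384]  P^+=[0.1696]
step 4: x^-=[-0.5686]  P^-=[0.2405]  S=[0.7705]  K=[0.3122]  nu=[3.6586]  x^+=[0.5735]  P^+=[0.1655]

innov = [3.6586]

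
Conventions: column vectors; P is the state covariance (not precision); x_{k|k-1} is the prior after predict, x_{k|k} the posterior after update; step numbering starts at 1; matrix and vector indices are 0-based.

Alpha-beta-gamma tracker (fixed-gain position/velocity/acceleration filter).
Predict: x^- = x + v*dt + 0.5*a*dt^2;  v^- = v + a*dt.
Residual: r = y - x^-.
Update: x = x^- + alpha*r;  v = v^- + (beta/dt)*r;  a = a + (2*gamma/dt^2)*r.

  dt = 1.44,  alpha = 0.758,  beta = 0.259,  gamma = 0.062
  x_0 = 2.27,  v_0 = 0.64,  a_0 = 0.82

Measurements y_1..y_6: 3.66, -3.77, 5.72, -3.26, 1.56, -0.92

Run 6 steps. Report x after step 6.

x_post = -0.1815

step 1: x_pred=4.0418  r=-0.3818  x^+=3.7524  v^+=1.7521  a^+=0.7972
step 2: x_pred=7.1020  r=-10.8720  x^+=-1.1390  v^+=0.9446  a^+=0.1470
step 3: x_pred=0.3737  r=5.3463  x^+=4.4262  v^+=2.1179  a^+=0.4667
step 4: x_pred=7.9599  r=-11.2199  x^+=-0.5448  v^+=0.7720  a^+=-0.2042
step 5: x_pred=0.3552  r=1.2048  x^+=1.2684  v^+=0.6946  a^+=-0.1322
step 6: x_pred=2.1317  r=-3.0517  x^+=-0.1815  v^+=-0.0445  a^+=-0.3146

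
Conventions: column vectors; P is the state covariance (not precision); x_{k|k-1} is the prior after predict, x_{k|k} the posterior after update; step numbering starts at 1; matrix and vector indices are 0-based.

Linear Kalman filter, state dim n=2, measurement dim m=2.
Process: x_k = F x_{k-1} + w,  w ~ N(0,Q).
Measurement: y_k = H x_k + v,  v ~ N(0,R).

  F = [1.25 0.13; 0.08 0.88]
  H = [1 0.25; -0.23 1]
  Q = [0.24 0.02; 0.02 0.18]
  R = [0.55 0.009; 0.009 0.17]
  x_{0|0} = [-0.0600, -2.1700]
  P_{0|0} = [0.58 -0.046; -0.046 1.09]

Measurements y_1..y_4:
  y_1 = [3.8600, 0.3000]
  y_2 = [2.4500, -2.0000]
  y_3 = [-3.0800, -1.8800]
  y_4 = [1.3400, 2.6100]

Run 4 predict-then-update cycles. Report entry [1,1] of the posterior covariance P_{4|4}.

P_post[1,1] = 0.1092

step 1: x^-=[-0.3571, -1.9144]  P^-=[1.1497 0.1516; 0.1516 1.0213]  S=[1.8394 0.1428; 0.1428 1.1824]  K=[0.6593 -0.1750; 0.1580 0.8152]  nu=[4.6957, 2.1323]  x^+=[2.3654, 0.5656]  P^+=[0.3470 0.0560; 0.0560 0.1529]
step 2: x^-=[3.0302, 0.6869]  P^-=[0.8030 0.1344; 0.1344 0.3085]  S=[1.4395 0.0281; 0.0281 0.4592]  K=[0.5840 -0.1453; 0.1353 0.5963]  nu=[-0.7520, -1.9900]  x^+=[2.8802, -0.6014]  P^+=[0.3071 0.0512; 0.0512 0.1144]
step 3: x^-=[3.5221, -0.2988]  P^-=[0.7384 0.1206; 0.1206 0.2777]  S=[1.3661 0.0223; 0.0223 0.4313]  K=[0.5649 -0.1433; 0.1298 0.5729]  nu=[-6.5274, -0.7711]  x^+=[-0.0550, -1.5877]  P^+=[0.2972 0.0491; 0.0491 0.1098]
step 4: x^-=[-0.2752, -1.4016]  P^-=[0.7221 0.1168; 0.1168 0.2739]  S=[1.3476 0.0214; 0.0214 0.4284]  K=[0.5598 -0.1431; 0.1284 0.5702]  nu=[1.9656, 3.9483]  x^+=[0.2599, 1.1022]  P^+=[0.2945 0.0484; 0.0484 0.1092]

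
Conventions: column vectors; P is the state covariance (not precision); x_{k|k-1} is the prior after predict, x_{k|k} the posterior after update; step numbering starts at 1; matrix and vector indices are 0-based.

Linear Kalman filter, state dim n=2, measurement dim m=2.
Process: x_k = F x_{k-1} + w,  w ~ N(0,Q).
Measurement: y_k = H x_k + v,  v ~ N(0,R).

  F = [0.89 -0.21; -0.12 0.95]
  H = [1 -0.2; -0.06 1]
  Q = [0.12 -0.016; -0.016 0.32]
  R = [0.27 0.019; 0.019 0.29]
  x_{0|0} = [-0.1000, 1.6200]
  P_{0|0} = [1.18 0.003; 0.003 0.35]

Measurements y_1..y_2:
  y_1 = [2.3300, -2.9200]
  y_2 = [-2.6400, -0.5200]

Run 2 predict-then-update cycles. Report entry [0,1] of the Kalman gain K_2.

step 1: x^-=[-0.4292, 1.5510]  P^-=[1.0690 -0.2092; -0.2092 0.6522]  S=[1.4488 -0.3873; -0.3873 0.9711]  K=[0.7740 0.0272; -0.0576 0.6615]  nu=[3.0694, -4.4968]  x^+=[1.8242, -1.6005]  P^+=[0.2166 0.0356; 0.0356 0.1929]
step 2: x^-=[1.9597, -1.7394]  P^-=[0.2868 -0.0466; -0.0466 0.4891]  S=[0.5950 -0.1432; -0.1432 0.7857]  K=[0.5000 0.0099; -0.0963 0.6085]  nu=[-4.9475, 1.3370]  x^+=[-0.5011, -0.4494]  P^+=[0.1393 0.0207; 0.0207 0.1759]

K[0,1] = 0.0099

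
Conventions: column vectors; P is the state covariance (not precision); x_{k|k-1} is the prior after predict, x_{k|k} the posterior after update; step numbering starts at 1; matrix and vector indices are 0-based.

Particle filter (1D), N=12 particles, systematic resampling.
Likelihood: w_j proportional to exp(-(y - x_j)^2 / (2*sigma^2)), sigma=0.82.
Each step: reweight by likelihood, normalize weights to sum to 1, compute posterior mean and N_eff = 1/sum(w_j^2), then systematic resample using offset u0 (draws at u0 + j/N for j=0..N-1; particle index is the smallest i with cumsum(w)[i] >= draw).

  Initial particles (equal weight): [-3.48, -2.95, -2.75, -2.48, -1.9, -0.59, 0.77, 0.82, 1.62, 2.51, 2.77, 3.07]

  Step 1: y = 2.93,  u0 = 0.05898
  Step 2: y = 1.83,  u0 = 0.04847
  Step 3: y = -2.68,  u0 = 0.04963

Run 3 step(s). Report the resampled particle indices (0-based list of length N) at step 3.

resampled_idx = [0, 0, 0, 0, 0, 0, 1, 1, 1, 1, 1, 1]

step 1: w=[0.0000, 0.0000, 0.0000, 0.0000, 0.0000, 0.0000, 0.0098, 0.0114, 0.0875, 0.2749, 0.3075, 0.3089]  mean=2.6487  Neff=3.6574  idx=[8, 9, 9, 9, 10, 10, 10, 10, 11, 11, 11, 11]
step 2: w=[0.1502, 0.1100, 0.1100, 0.1100, 0.0805, 0.0805, 0.0805, 0.0805, 0.0495, 0.0495, 0.0495, 0.0495]  mean=2.5708  Neff=10.5749  idx=[0, 0, 1, 2, 3, 3, 4, 5, 6, 7, 9, 11]
step 3: w=[0.4979, 0.4979, 0.0009, 0.0009, 0.0009, 0.0009, 0.0001, 0.0001, 0.0001, 0.0001, 0.0000, 0.0000]  mean=1.6239  Neff=2.0170  idx=[0, 0, 0, 0, 0, 0, 1, 1, 1, 1, 1, 1]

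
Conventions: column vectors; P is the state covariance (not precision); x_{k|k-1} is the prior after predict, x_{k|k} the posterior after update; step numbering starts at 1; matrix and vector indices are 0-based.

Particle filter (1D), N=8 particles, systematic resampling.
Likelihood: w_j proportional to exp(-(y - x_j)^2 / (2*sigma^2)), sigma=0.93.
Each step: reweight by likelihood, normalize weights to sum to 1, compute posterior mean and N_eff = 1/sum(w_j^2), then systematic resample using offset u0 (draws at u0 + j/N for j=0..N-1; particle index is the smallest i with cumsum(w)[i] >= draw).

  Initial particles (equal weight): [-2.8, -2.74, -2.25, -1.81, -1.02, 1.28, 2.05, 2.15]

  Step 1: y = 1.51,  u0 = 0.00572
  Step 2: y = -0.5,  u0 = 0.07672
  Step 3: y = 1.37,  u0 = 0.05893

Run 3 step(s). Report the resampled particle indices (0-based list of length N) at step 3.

step 1: w=[0.0000, 0.0000, 0.0001, 0.0006, 0.0094, 0.3687, 0.3212, 0.3000]  mean=1.7642  Neff=3.0381  idx=[4, 5, 5, 6, 6, 6, 7, 7]
step 2: w=[0.6682, 0.1251, 0.1251, 0.0182, 0.0182, 0.0182, 0.0135, 0.0135]  mean=-0.1913  Neff=2.0871  idx=[0, 0, 0, 0, 0, 1, 2, 4]
step 3: w=[0.0125, 0.0125, 0.0125, 0.0125, 0.0125, 0.3385, 0.3385, 0.2603]  mean=1.3365  Neff=3.3583  idx=[4, 5, 5, 6, 6, 6, 7, 7]

resampled_idx = [4, 5, 5, 6, 6, 6, 7, 7]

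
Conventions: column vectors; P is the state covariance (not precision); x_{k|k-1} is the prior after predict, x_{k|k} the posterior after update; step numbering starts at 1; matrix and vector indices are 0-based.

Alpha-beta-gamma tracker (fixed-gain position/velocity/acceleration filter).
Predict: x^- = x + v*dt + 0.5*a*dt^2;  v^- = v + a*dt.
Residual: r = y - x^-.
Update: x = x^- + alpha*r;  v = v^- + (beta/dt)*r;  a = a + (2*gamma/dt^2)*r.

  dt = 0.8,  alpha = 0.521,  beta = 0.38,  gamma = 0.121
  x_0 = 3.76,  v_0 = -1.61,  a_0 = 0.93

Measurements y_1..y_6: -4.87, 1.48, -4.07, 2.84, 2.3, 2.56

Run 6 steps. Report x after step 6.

x_post = 5.0021

step 1: x_pred=2.7696  r=-7.6396  x^+=-1.2106  v^+=-4.4948  a^+=-1.9587
step 2: x_pred=-5.4333  r=6.9133  x^+=-1.8315  v^+=-2.7780  a^+=0.6554
step 3: x_pred=-3.8441  r=-0.2259  x^+=-3.9618  v^+=-2.3610  a^+=0.5700
step 4: x_pred=-5.6682  r=8.5082  x^+=-1.2354  v^+=2.1364  a^+=3.7871
step 5: x_pred=1.6855  r=0.6145  x^+=2.0057  v^+=5.4579  a^+=4.0195
step 6: x_pred=7.6583  r=-5.0983  x^+=5.0021  v^+=6.2518  a^+=2.0917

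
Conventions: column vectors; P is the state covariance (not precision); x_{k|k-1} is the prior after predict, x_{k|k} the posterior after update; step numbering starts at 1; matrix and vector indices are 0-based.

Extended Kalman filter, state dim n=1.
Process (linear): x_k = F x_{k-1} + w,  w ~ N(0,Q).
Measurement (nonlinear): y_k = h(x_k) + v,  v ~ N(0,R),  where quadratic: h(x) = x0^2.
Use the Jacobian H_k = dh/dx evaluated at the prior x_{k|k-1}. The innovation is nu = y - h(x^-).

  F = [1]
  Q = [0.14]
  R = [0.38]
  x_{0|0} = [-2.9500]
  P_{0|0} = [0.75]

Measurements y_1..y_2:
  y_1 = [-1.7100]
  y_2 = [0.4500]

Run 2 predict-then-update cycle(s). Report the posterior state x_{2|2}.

x_post = [-0.9157]

step 1: x^-=[-2.9500]  P^-=[0.8900]  H_jac=[-5.9000]  S=[31.3609]  K=[-0.1674]  nu=[-10.4125]  x^+=[-1.2066]  P^+=[0.0108]
step 2: x^-=[-1.2066]  P^-=[0.1508]  H_jac=[-2.4131]  S=[1.2580]  K=[-0.2892]  nu=[-1.0058]  x^+=[-0.9157]  P^+=[0.0455]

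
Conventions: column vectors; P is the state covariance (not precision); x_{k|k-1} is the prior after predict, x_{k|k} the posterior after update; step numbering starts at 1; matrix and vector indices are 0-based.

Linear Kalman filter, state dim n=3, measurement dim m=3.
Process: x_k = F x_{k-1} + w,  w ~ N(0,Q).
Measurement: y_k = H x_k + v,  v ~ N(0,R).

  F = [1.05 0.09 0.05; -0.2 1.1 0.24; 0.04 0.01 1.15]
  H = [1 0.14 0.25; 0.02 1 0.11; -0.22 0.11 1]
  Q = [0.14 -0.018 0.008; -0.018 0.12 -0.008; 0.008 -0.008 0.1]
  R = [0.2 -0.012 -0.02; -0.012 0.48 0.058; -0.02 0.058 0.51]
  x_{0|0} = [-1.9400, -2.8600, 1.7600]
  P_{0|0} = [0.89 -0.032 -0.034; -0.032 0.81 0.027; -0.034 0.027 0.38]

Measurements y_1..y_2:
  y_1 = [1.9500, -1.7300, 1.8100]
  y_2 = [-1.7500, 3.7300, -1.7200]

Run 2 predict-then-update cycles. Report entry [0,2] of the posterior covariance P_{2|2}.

P_post[0,2] = -0.0280

step 1: x^-=[-2.2064, -2.3356, 1.9178]  P^-=[1.1194 -0.1627 0.0292; -0.1627 1.1892 0.1390; 0.0292 0.1390 0.6015]  S=[1.3590 0.0705 -0.0596; 0.0705 1.7011 0.4261; -0.0596 0.4261 1.2057]  K=[0.8110 -0.0828 -0.1256; -0.0081 0.7055 0.0038; 0.1701 -0.0164 0.5205]  nu=[4.0039, 0.4388, -0.3363]  x^+=[1.0469, -2.0597, 2.4167]  P^+=[0.1832 -0.0562 -0.0386; -0.0562 0.3408 -0.0068; -0.0386 -0.0068 0.2534]
step 2: x^-=[1.0347, -1.8950, 2.8005]  P^-=[0.3307 -0.0934 -0.0176; -0.0934 0.5791 0.0617; -0.0176 0.0617 0.4316]  S=[0.5384 0.0082 0.0104; 0.0082 1.0743 0.2506; 0.0104 0.2506 0.9905]  K=[0.5845 -0.0658 -0.0911; -0.0027 0.5413 0.0104; 0.1753 -0.0040 0.4457]  nu=[-3.2195, 5.2962, -4.0844]  x^+=[-0.8240, 0.9380, 0.3944]  P^+=[0.1326 -0.0435 -0.0280; -0.0435 0.2615 -0.0016; -0.0280 -0.0016 0.2176]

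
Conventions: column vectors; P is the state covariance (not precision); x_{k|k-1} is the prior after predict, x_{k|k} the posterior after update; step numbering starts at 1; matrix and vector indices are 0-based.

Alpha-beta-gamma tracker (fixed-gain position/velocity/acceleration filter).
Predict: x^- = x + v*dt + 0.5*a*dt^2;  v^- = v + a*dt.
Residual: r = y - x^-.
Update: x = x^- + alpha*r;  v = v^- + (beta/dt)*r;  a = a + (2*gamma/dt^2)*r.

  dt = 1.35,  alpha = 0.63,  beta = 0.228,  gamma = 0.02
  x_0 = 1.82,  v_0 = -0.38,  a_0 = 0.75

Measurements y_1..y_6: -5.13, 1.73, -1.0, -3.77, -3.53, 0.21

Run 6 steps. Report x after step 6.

x_post = 0.0898

step 1: x_pred=1.9904  r=-7.1204  x^+=-2.4954  v^+=-0.5701  a^+=0.5937
step 2: x_pred=-2.7240  r=4.4540  x^+=0.0820  v^+=0.9837  a^+=0.6915
step 3: x_pred=2.0401  r=-3.0401  x^+=0.1248  v^+=1.4037  a^+=0.6248
step 4: x_pred=2.5892  r=-6.3592  x^+=-1.4171  v^+=1.1732  a^+=0.4852
step 5: x_pred=0.6088  r=-4.1388  x^+=-1.9986  v^+=1.1292  a^+=0.3943
step 6: x_pred=-0.1149  r=0.3249  x^+=0.0898  v^+=1.7164  a^+=0.4015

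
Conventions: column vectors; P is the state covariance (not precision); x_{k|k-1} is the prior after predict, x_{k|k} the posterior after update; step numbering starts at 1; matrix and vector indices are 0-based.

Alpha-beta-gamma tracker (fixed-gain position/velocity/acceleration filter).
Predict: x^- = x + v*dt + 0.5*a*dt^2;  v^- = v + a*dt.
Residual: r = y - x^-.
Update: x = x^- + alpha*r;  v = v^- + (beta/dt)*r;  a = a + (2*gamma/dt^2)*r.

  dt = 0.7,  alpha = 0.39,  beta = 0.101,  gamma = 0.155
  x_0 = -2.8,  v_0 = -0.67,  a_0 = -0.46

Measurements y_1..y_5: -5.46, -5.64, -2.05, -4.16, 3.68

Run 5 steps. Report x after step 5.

step 1: x_pred=-3.3817  r=-2.0783  x^+=-4.1922  v^+=-1.2919  a^+=-1.7748
step 2: x_pred=-5.5314  r=-0.1086  x^+=-5.5737  v^+=-2.5499  a^+=-1.8436
step 3: x_pred=-7.8104  r=5.7604  x^+=-5.5638  v^+=-3.0093  a^+=1.8008
step 4: x_pred=-7.2291  r=3.0691  x^+=-6.0322  v^+=-1.3059  a^+=3.7425
step 5: x_pred=-6.0294  r=9.7094  x^+=-2.2427  v^+=2.7147  a^+=9.8851

x_post = -2.2427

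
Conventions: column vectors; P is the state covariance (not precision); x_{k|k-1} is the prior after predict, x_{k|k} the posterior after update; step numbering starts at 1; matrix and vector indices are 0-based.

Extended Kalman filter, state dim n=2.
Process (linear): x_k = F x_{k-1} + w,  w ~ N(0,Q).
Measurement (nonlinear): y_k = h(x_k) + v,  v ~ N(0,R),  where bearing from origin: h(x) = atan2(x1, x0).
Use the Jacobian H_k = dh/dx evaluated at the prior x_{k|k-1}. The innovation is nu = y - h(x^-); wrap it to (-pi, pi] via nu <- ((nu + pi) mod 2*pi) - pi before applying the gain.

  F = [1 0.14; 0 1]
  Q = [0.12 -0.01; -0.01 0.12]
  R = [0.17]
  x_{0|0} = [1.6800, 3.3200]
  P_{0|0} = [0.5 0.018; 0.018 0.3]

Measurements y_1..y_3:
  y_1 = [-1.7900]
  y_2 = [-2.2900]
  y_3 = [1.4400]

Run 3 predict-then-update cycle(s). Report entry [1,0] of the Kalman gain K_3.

step 1: x^-=[2.1448, 3.3200]  P^-=[0.6309 0.0500; 0.0500 0.4200]  H_jac=[-0.2125 0.1373]  S=[0.2035]  K=[-0.6252; 0.2311]  nu=[-2.7872]  x^+=[3.8872, 2.6758]  P^+=[0.5514 0.0794; 0.0794 0.4091]
step 2: x^-=[4.2619, 2.6758]  P^-=[0.7016 0.1267; 0.1267 0.5291]  H_jac=[-0.1057 0.1683]  S=[0.1883]  K=[-0.2805; 0.4018]  nu=[-2.8506]  x^+=[5.0614, 1.5304]  P^+=[0.6868 0.1479; 0.1479 0.4987]
step 3: x^-=[5.2756, 1.5304]  P^-=[0.8580 0.2077; 0.2077 0.6187]  H_jac=[-0.0507 0.1748]  S=[0.1874]  K=[-0.0384; 0.5209]  nu=[1.1577]  x^+=[5.2312, 2.1334]  P^+=[0.8577 0.2115; 0.2115 0.5679]

K[1,0] = 0.5209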